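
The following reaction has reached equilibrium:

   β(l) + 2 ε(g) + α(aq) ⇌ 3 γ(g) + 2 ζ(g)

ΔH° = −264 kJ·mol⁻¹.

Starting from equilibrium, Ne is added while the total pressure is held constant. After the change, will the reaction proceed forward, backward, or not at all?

right

Adding inert gas at constant total pressure expands the volume and lowers every reacting partial pressure. With Δn_gas = 5 − 2 = +3, Q moves away from K toward the side with fewer gas moles, so the system shifts toward the side with more gas moles — to the right.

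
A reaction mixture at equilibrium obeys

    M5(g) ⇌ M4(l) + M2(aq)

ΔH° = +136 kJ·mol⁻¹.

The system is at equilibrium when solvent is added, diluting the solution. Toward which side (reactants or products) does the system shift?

Dilution lowers every aqueous concentration by the same factor. Δn_aq = 1 − 0 = +1, so the system shifts toward the side with more dissolved moles — to the right.

right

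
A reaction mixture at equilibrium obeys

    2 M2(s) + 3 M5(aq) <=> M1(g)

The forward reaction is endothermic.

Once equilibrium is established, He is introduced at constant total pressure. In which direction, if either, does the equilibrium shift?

Adding inert gas at constant total pressure expands the volume and lowers every reacting partial pressure. With Δn_gas = 1 − 0 = +1, Q moves away from K toward the side with fewer gas moles, so the system shifts toward the side with more gas moles — to the right.

right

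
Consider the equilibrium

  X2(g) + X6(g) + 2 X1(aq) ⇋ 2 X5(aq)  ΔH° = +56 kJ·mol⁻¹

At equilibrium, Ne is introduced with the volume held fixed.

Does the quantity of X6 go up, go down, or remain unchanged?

At constant volume, adding an inert gas leaves every reacting species' partial pressure unchanged, so Q is unchanged — no shift from this change.
No net shift occurs, so the amount of X6 is unchanged.

unchanged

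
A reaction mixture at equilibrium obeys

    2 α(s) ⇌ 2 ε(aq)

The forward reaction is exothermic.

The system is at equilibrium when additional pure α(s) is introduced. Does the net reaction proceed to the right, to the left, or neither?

α is a pure solid; its activity is 1 regardless of amount, so Q is unaffected — no shift from this change.

no shift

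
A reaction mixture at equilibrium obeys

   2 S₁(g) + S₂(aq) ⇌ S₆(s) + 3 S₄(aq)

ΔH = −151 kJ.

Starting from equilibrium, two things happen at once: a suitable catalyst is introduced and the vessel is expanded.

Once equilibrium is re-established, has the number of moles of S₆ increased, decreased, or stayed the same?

decreases

A catalyst speeds both forward and reverse rates equally; it changes neither Q nor K — no shift from this change.
Gas moles: reactants 2, products 0 (Δn_gas = -2). Expansion shifts the system toward the side with more moles of gas — to the left.
The net shift is to the left. S₆ is a product, so its amount decreases.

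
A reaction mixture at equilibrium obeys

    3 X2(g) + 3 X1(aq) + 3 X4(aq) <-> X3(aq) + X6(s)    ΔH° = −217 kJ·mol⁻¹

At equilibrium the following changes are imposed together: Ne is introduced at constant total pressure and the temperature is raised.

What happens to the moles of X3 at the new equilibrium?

decreases

Adding inert gas at constant total pressure expands the volume and lowers every reacting partial pressure. With Δn_gas = 0 − 3 = -3, Q moves away from K toward the side with fewer gas moles, so the system shifts toward the side with more gas moles — to the left.
The forward reaction is exothermic. Raising T favours the endothermic direction — shift to the left.
The net shift is to the left. X3 is a product, so its amount decreases.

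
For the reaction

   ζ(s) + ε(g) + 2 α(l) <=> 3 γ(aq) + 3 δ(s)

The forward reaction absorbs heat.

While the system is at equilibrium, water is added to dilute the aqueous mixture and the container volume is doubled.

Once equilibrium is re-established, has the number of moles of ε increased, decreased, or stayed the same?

cannot be determined

Dilution lowers every aqueous concentration by the same factor. Δn_aq = 3 − 0 = +3, so the system shifts toward the side with more dissolved moles — to the right.
Gas moles: reactants 1, products 0 (Δn_gas = -1). Expansion shifts the system toward the side with more moles of gas — to the left.
The two effects oppose each other, so the net shift — and hence the change in ε — cannot be determined from the given information.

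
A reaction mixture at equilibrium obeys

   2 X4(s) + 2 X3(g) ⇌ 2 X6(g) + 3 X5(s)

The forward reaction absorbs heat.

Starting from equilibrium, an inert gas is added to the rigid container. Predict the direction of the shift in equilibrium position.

At constant volume, adding an inert gas leaves every reacting species' partial pressure unchanged, so Q is unchanged — no shift from this change.

no shift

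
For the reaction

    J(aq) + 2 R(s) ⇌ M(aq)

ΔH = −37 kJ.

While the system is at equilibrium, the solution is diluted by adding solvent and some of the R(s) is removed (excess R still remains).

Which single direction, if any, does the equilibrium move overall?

Dilution scales every aqueous concentration by the same factor. Δn_aq = 1 − 1 = 0, so Q is unchanged — no shift.
R is a pure solid; its activity is 1 regardless of amount, so Q is unaffected — no shift from this change.
None of the changes alters Q relative to K, so there is no net shift.

no shift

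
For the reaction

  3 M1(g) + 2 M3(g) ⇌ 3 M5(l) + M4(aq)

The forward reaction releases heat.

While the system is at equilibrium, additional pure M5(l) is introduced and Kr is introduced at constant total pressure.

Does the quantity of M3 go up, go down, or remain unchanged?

increases

M5 is a pure liquid; its activity is 1 regardless of amount, so Q is unaffected — no shift from this change.
Adding inert gas at constant total pressure expands the volume and lowers every reacting partial pressure. With Δn_gas = 0 − 5 = -5, Q moves away from K toward the side with fewer gas moles, so the system shifts toward the side with more gas moles — to the left.
The net shift is to the left. M3 is a reactant, so its amount increases.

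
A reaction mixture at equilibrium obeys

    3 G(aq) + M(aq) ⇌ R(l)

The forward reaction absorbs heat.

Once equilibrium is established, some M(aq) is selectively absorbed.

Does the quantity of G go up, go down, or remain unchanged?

Removing M (aq), a reactant, drives the reaction to the left.
The net shift is to the left. G is a reactant, so its amount increases.

increases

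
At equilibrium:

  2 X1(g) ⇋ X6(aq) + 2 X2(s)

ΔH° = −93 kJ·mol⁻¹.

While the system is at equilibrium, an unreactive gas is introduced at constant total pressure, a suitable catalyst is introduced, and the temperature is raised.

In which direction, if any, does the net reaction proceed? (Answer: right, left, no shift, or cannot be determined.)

Adding inert gas at constant total pressure expands the volume and lowers every reacting partial pressure. With Δn_gas = 0 − 2 = -2, Q moves away from K toward the side with fewer gas moles, so the system shifts toward the side with more gas moles — to the left.
A catalyst speeds both forward and reverse rates equally; it changes neither Q nor K — no shift from this change.
The forward reaction is exothermic. Raising T favours the endothermic direction — shift to the left.
Only the nonzero effect(s) matter; the net shift is to the left.

left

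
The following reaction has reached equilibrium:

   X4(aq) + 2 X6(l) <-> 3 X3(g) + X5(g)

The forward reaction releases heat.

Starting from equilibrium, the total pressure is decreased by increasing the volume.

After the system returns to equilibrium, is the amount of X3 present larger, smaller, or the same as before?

Gas moles: reactants 0, products 4 (Δn_gas = +4). Expansion shifts the system toward the side with more moles of gas — to the right.
The net shift is to the right. X3 is a product, so its amount increases.

increases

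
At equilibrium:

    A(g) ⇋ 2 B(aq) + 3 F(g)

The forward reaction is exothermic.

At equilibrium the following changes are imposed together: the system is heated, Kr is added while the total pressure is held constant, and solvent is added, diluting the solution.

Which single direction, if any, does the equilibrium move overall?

The forward reaction is exothermic. Raising T favours the endothermic direction — shift to the left.
Adding inert gas at constant total pressure expands the volume and lowers every reacting partial pressure. With Δn_gas = 3 − 1 = +2, Q moves away from K toward the side with fewer gas moles, so the system shifts toward the side with more gas moles — to the right.
Dilution lowers every aqueous concentration by the same factor. Δn_aq = 2 − 0 = +2, so the system shifts toward the side with more dissolved moles — to the right.
The individual effects push in opposite directions; without quantitative information the net direction cannot be determined.

cannot be determined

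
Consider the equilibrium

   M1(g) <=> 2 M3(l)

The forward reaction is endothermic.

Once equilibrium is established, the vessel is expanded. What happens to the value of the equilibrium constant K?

The equilibrium constant depends only on temperature. This perturbation may move the position of equilibrium, but since T is unchanged, K itself is unchanged.

unchanged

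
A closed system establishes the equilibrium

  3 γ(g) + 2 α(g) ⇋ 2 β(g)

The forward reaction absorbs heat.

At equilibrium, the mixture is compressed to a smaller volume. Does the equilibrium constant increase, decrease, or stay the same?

unchanged

The equilibrium constant depends only on temperature. This perturbation may move the position of equilibrium, but since T is unchanged, K itself is unchanged.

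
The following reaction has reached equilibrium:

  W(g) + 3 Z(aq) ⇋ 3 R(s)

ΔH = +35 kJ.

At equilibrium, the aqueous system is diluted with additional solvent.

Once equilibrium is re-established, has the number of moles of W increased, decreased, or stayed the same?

Dilution lowers every aqueous concentration by the same factor. Δn_aq = 0 − 3 = -3, so the system shifts toward the side with more dissolved moles — to the left.
The net shift is to the left. W is a reactant, so its amount increases.

increases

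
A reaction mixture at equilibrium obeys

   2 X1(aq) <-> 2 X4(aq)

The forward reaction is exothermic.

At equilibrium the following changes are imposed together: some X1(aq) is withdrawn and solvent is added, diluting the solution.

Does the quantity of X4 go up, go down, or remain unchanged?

Removing X1 (aq), a reactant, drives the reaction to the left.
Dilution scales every aqueous concentration by the same factor. Δn_aq = 2 − 2 = 0, so Q is unchanged — no shift.
The net shift is to the left. X4 is a product, so its amount decreases.

decreases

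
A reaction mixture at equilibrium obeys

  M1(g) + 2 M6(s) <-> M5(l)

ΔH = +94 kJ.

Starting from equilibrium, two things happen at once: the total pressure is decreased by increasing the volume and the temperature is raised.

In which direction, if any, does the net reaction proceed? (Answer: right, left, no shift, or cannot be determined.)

cannot be determined

Gas moles: reactants 1, products 0 (Δn_gas = -1). Expansion shifts the system toward the side with more moles of gas — to the left.
The forward reaction is endothermic. Raising T favours the endothermic direction — shift to the right.
The individual effects push in opposite directions; without quantitative information the net direction cannot be determined.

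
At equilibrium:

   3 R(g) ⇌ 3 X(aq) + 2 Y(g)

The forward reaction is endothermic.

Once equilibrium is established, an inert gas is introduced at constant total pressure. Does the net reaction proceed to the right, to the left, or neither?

left

Adding inert gas at constant total pressure expands the volume and lowers every reacting partial pressure. With Δn_gas = 2 − 3 = -1, Q moves away from K toward the side with fewer gas moles, so the system shifts toward the side with more gas moles — to the left.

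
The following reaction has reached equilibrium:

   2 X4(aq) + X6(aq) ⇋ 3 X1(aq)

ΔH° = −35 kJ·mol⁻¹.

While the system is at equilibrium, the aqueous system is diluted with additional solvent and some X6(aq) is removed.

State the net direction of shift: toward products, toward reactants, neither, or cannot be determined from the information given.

Dilution scales every aqueous concentration by the same factor. Δn_aq = 3 − 3 = 0, so Q is unchanged — no shift.
Removing X6 (aq), a reactant, drives the reaction to the left.
Only the nonzero effect(s) matter; the net shift is to the left.

left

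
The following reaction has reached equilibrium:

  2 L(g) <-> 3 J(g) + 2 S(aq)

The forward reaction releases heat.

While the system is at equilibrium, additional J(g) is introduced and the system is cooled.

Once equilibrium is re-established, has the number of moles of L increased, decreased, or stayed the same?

cannot be determined

Adding J (g), a product, drives the reaction to the left.
The forward reaction is exothermic. Lowering T favours the exothermic direction — shift to the right.
The two effects oppose each other, so the net shift — and hence the change in L — cannot be determined from the given information.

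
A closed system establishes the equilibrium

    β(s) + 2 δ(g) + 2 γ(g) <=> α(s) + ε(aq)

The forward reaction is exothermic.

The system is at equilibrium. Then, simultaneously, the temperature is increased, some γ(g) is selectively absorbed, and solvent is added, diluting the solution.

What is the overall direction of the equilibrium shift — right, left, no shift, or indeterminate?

cannot be determined

The forward reaction is exothermic. Raising T favours the endothermic direction — shift to the left.
Removing γ (g), a reactant, drives the reaction to the left.
Dilution lowers every aqueous concentration by the same factor. Δn_aq = 1 − 0 = +1, so the system shifts toward the side with more dissolved moles — to the right.
The individual effects push in opposite directions; without quantitative information the net direction cannot be determined.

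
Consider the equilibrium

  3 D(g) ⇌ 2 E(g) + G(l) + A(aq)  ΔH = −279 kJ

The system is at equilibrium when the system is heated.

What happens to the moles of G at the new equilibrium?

decreases

The forward reaction is exothermic. Raising T favours the endothermic direction — shift to the left.
The net shift is to the left. G is a product, so its amount decreases.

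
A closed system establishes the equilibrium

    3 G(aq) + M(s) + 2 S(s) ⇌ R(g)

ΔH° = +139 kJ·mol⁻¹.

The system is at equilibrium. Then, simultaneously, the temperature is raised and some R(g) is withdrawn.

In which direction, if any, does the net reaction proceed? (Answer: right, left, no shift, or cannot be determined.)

right

The forward reaction is endothermic. Raising T favours the endothermic direction — shift to the right.
Removing R (g), a product, drives the reaction to the right.
All effects act in the same direction — net shift to the right.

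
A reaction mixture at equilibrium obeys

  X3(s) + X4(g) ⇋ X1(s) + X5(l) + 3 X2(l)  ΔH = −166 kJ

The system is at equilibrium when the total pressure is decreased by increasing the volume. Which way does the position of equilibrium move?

Gas moles: reactants 1, products 0 (Δn_gas = -1). Expansion shifts the system toward the side with more moles of gas — to the left.

left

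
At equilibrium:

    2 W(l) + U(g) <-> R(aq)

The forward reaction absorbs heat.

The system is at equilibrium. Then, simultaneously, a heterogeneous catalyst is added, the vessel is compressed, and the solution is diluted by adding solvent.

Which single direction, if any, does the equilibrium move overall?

right

A catalyst speeds both forward and reverse rates equally; it changes neither Q nor K — no shift from this change.
Gas moles: reactants 1, products 0 (Δn_gas = -1). Compression shifts the system toward the side with fewer moles of gas — to the right.
Dilution lowers every aqueous concentration by the same factor. Δn_aq = 1 − 0 = +1, so the system shifts toward the side with more dissolved moles — to the right.
Only the nonzero effect(s) matter; the net shift is to the right.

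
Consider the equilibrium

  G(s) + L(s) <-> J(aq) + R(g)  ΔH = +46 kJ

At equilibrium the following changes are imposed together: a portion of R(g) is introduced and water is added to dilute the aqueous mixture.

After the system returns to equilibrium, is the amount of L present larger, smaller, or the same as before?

Adding R (g), a product, drives the reaction to the left.
Dilution lowers every aqueous concentration by the same factor. Δn_aq = 1 − 0 = +1, so the system shifts toward the side with more dissolved moles — to the right.
The two effects oppose each other, so the net shift — and hence the change in L — cannot be determined from the given information.

cannot be determined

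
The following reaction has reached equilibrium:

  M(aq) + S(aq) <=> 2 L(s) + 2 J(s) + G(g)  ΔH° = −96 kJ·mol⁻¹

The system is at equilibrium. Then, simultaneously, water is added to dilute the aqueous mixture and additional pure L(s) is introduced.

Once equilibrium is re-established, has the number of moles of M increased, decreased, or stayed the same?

increases

Dilution lowers every aqueous concentration by the same factor. Δn_aq = 0 − 2 = -2, so the system shifts toward the side with more dissolved moles — to the left.
L is a pure solid; its activity is 1 regardless of amount, so Q is unaffected — no shift from this change.
The net shift is to the left. M is a reactant, so its amount increases.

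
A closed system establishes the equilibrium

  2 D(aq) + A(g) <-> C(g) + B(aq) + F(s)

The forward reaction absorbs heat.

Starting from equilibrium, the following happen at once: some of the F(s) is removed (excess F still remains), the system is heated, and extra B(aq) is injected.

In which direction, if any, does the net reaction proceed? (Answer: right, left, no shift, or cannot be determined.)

cannot be determined

F is a pure solid; its activity is 1 regardless of amount, so Q is unaffected — no shift from this change.
The forward reaction is endothermic. Raising T favours the endothermic direction — shift to the right.
Adding B (aq), a product, drives the reaction to the left.
The individual effects push in opposite directions; without quantitative information the net direction cannot be determined.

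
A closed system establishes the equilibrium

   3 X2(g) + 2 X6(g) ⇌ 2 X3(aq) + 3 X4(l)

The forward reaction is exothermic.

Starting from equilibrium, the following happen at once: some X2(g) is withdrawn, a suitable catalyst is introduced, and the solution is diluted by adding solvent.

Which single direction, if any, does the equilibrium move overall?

cannot be determined

Removing X2 (g), a reactant, drives the reaction to the left.
A catalyst speeds both forward and reverse rates equally; it changes neither Q nor K — no shift from this change.
Dilution lowers every aqueous concentration by the same factor. Δn_aq = 2 − 0 = +2, so the system shifts toward the side with more dissolved moles — to the right.
The individual effects push in opposite directions; without quantitative information the net direction cannot be determined.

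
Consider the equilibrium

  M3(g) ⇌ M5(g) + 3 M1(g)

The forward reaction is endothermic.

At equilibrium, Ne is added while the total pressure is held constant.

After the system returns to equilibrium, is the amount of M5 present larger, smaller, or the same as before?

increases

Adding inert gas at constant total pressure expands the volume and lowers every reacting partial pressure. With Δn_gas = 4 − 1 = +3, Q moves away from K toward the side with fewer gas moles, so the system shifts toward the side with more gas moles — to the right.
The net shift is to the right. M5 is a product, so its amount increases.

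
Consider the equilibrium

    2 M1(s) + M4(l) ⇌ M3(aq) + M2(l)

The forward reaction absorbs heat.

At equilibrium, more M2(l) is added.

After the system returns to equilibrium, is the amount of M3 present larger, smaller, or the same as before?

M2 is a pure liquid; its activity is 1 regardless of amount, so Q is unaffected — no shift from this change.
No net shift occurs, so the amount of M3 is unchanged.

unchanged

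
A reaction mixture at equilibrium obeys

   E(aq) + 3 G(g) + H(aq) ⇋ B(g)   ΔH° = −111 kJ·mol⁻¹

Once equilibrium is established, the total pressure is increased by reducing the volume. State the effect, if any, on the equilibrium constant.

The equilibrium constant depends only on temperature. This perturbation may move the position of equilibrium, but since T is unchanged, K itself is unchanged.

unchanged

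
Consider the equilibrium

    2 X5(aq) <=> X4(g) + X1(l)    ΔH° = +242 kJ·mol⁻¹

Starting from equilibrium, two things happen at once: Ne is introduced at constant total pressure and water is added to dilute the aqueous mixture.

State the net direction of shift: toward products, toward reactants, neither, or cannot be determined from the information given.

Adding inert gas at constant total pressure expands the volume and lowers every reacting partial pressure. With Δn_gas = 1 − 0 = +1, Q moves away from K toward the side with fewer gas moles, so the system shifts toward the side with more gas moles — to the right.
Dilution lowers every aqueous concentration by the same factor. Δn_aq = 0 − 2 = -2, so the system shifts toward the side with more dissolved moles — to the left.
The individual effects push in opposite directions; without quantitative information the net direction cannot be determined.

cannot be determined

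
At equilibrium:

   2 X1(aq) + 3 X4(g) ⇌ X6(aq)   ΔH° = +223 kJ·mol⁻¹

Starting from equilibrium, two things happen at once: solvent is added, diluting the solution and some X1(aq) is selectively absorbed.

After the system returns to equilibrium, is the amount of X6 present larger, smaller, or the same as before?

decreases

Dilution lowers every aqueous concentration by the same factor. Δn_aq = 1 − 2 = -1, so the system shifts toward the side with more dissolved moles — to the left.
Removing X1 (aq), a reactant, drives the reaction to the left.
The net shift is to the left. X6 is a product, so its amount decreases.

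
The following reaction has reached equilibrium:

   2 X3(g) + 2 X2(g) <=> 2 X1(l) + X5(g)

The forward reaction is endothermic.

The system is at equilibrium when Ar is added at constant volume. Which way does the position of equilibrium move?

At constant volume, adding an inert gas leaves every reacting species' partial pressure unchanged, so Q is unchanged — no shift from this change.

no shift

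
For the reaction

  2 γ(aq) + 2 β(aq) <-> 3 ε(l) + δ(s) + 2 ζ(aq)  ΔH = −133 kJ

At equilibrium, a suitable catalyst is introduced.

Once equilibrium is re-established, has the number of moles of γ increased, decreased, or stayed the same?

A catalyst speeds both forward and reverse rates equally; it changes neither Q nor K — no shift from this change.
No net shift occurs, so the amount of γ is unchanged.

unchanged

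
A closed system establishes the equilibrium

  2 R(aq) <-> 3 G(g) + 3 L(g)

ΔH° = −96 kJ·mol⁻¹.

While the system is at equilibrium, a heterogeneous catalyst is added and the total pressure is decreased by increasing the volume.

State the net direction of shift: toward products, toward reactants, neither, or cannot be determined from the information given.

right

A catalyst speeds both forward and reverse rates equally; it changes neither Q nor K — no shift from this change.
Gas moles: reactants 0, products 6 (Δn_gas = +6). Expansion shifts the system toward the side with more moles of gas — to the right.
Only the nonzero effect(s) matter; the net shift is to the right.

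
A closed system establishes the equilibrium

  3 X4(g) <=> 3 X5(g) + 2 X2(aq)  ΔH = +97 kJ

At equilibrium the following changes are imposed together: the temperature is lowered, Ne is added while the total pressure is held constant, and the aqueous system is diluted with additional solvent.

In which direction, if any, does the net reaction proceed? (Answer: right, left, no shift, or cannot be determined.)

cannot be determined

The forward reaction is endothermic. Lowering T favours the exothermic direction — shift to the left.
Adding inert gas at constant total pressure expands the volume, scaling every reacting partial pressure by the same factor. Δn_gas = 3 − 3 = 0, so Q is unchanged — no shift.
Dilution lowers every aqueous concentration by the same factor. Δn_aq = 2 − 0 = +2, so the system shifts toward the side with more dissolved moles — to the right.
The individual effects push in opposite directions; without quantitative information the net direction cannot be determined.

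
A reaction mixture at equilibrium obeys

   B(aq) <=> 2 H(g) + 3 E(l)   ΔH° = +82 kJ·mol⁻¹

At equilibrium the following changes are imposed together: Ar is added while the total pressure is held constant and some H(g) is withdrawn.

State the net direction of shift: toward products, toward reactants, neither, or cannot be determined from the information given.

right

Adding inert gas at constant total pressure expands the volume and lowers every reacting partial pressure. With Δn_gas = 2 − 0 = +2, Q moves away from K toward the side with fewer gas moles, so the system shifts toward the side with more gas moles — to the right.
Removing H (g), a product, drives the reaction to the right.
All effects act in the same direction — net shift to the right.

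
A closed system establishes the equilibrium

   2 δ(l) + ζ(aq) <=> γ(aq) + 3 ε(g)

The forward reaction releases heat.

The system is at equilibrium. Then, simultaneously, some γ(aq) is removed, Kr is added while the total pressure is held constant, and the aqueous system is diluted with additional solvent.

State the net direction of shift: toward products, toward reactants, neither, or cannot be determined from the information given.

right

Removing γ (aq), a product, drives the reaction to the right.
Adding inert gas at constant total pressure expands the volume and lowers every reacting partial pressure. With Δn_gas = 3 − 0 = +3, Q moves away from K toward the side with fewer gas moles, so the system shifts toward the side with more gas moles — to the right.
Dilution scales every aqueous concentration by the same factor. Δn_aq = 1 − 1 = 0, so Q is unchanged — no shift.
Only the nonzero effect(s) matter; the net shift is to the right.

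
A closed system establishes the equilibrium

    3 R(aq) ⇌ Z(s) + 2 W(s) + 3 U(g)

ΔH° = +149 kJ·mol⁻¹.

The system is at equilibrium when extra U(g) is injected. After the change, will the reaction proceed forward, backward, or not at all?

left

Adding U (g), a product, drives the reaction to the left.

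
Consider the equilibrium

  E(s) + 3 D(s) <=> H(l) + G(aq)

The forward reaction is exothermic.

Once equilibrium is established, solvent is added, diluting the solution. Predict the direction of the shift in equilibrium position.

Dilution lowers every aqueous concentration by the same factor. Δn_aq = 1 − 0 = +1, so the system shifts toward the side with more dissolved moles — to the right.

right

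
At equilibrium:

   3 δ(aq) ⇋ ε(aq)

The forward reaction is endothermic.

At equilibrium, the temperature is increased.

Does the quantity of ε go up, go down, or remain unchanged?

increases

The forward reaction is endothermic. Raising T favours the endothermic direction — shift to the right.
The net shift is to the right. ε is a product, so its amount increases.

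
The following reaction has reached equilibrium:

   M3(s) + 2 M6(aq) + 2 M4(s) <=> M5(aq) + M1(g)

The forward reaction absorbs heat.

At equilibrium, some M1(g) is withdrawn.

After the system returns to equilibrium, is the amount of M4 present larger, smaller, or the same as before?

Removing M1 (g), a product, drives the reaction to the right.
The net shift is to the right. M4 is a reactant, so its amount decreases.

decreases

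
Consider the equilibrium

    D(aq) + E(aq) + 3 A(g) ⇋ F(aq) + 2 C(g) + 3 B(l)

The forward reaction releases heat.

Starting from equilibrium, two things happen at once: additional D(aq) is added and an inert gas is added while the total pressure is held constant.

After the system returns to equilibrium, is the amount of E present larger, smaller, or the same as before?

Adding D (aq), a reactant, drives the reaction to the right.
Adding inert gas at constant total pressure expands the volume and lowers every reacting partial pressure. With Δn_gas = 2 − 3 = -1, Q moves away from K toward the side with fewer gas moles, so the system shifts toward the side with more gas moles — to the left.
The two effects oppose each other, so the net shift — and hence the change in E — cannot be determined from the given information.

cannot be determined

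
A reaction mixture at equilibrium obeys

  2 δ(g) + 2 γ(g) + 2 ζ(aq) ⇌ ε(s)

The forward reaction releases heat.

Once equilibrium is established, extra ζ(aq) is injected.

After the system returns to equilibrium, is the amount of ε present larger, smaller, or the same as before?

increases

Adding ζ (aq), a reactant, drives the reaction to the right.
The net shift is to the right. ε is a product, so its amount increases.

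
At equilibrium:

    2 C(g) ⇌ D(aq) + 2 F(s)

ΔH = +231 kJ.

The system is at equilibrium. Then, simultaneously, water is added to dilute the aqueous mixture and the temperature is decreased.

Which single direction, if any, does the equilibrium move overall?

Dilution lowers every aqueous concentration by the same factor. Δn_aq = 1 − 0 = +1, so the system shifts toward the side with more dissolved moles — to the right.
The forward reaction is endothermic. Lowering T favours the exothermic direction — shift to the left.
The individual effects push in opposite directions; without quantitative information the net direction cannot be determined.

cannot be determined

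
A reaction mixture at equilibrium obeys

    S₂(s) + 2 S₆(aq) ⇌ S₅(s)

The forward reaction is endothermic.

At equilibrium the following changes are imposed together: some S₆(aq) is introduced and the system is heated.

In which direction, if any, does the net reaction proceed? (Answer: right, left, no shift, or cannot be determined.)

right

Adding S₆ (aq), a reactant, drives the reaction to the right.
The forward reaction is endothermic. Raising T favours the endothermic direction — shift to the right.
All effects act in the same direction — net shift to the right.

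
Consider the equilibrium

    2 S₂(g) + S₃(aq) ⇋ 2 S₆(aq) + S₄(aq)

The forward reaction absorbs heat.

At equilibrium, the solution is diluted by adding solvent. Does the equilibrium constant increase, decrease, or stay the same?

The equilibrium constant depends only on temperature. This perturbation may move the position of equilibrium, but since T is unchanged, K itself is unchanged.

unchanged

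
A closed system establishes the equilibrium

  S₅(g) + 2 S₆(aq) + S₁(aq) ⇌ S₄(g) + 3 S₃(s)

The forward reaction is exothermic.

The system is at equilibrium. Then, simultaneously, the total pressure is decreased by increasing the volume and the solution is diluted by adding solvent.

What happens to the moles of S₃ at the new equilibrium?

decreases

Gas moles: reactants 1, products 1. Δn_gas = 0, so a volume change leaves Q equal to K — no shift from this change.
Dilution lowers every aqueous concentration by the same factor. Δn_aq = 0 − 3 = -3, so the system shifts toward the side with more dissolved moles — to the left.
The net shift is to the left. S₃ is a product, so its amount decreases.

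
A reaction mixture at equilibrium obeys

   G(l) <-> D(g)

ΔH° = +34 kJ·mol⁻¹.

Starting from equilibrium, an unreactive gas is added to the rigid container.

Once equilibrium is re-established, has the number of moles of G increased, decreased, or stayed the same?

unchanged

At constant volume, adding an inert gas leaves every reacting species' partial pressure unchanged, so Q is unchanged — no shift from this change.
No net shift occurs, so the amount of G is unchanged.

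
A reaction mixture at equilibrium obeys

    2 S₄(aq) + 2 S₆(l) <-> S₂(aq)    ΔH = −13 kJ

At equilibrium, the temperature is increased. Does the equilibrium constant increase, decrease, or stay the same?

K depends on temperature via the van 't Hoff relation. The forward reaction is exothermic, so raising T decreases K.

decreases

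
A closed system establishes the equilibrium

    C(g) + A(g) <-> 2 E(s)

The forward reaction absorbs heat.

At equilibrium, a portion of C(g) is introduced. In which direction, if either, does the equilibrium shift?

right

Adding C (g), a reactant, drives the reaction to the right.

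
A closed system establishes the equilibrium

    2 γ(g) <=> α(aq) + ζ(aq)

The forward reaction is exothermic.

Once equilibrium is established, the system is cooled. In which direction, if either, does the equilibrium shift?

right

The forward reaction is exothermic. Lowering T favours the exothermic direction — shift to the right.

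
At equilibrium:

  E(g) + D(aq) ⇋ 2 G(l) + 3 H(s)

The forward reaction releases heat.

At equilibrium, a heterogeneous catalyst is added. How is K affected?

The equilibrium constant depends only on temperature. This perturbation changes neither the position of equilibrium nor K.

unchanged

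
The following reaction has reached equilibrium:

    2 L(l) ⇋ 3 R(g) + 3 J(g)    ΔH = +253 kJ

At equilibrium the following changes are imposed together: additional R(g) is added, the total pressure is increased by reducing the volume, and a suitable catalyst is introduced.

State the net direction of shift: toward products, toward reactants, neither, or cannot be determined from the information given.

Adding R (g), a product, drives the reaction to the left.
Gas moles: reactants 0, products 6 (Δn_gas = +6). Compression shifts the system toward the side with fewer moles of gas — to the left.
A catalyst speeds both forward and reverse rates equally; it changes neither Q nor K — no shift from this change.
Only the nonzero effect(s) matter; the net shift is to the left.

left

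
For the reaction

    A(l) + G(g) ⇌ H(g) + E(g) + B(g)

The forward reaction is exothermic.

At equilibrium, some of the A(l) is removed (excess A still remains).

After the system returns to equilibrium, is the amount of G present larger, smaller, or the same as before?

unchanged

A is a pure liquid; its activity is 1 regardless of amount, so Q is unaffected — no shift from this change.
No net shift occurs, so the amount of G is unchanged.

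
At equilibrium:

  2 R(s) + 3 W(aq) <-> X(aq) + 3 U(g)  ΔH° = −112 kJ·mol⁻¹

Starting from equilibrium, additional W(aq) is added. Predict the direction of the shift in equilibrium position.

right

Adding W (aq), a reactant, drives the reaction to the right.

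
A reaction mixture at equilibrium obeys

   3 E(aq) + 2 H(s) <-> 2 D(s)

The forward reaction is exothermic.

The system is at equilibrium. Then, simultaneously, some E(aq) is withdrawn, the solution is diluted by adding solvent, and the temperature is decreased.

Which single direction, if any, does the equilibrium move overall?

Removing E (aq), a reactant, drives the reaction to the left.
Dilution lowers every aqueous concentration by the same factor. Δn_aq = 0 − 3 = -3, so the system shifts toward the side with more dissolved moles — to the left.
The forward reaction is exothermic. Lowering T favours the exothermic direction — shift to the right.
The individual effects push in opposite directions; without quantitative information the net direction cannot be determined.

cannot be determined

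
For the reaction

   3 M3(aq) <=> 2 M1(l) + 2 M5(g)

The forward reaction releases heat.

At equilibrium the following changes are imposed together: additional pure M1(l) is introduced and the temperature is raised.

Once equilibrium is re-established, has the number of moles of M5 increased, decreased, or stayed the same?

decreases

M1 is a pure liquid; its activity is 1 regardless of amount, so Q is unaffected — no shift from this change.
The forward reaction is exothermic. Raising T favours the endothermic direction — shift to the left.
The net shift is to the left. M5 is a product, so its amount decreases.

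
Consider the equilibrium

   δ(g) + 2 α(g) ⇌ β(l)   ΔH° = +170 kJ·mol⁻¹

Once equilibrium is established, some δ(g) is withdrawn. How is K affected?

unchanged

The equilibrium constant depends only on temperature. This perturbation may move the position of equilibrium, but since T is unchanged, K itself is unchanged.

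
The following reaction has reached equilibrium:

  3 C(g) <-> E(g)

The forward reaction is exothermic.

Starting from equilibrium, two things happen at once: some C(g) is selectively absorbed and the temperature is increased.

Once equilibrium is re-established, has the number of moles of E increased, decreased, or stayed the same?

Removing C (g), a reactant, drives the reaction to the left.
The forward reaction is exothermic. Raising T favours the endothermic direction — shift to the left.
The net shift is to the left. E is a product, so its amount decreases.

decreases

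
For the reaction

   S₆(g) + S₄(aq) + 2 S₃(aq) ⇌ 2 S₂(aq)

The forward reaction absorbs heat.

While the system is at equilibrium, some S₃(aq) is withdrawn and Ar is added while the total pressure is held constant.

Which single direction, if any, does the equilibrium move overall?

left

Removing S₃ (aq), a reactant, drives the reaction to the left.
Adding inert gas at constant total pressure expands the volume and lowers every reacting partial pressure. With Δn_gas = 0 − 1 = -1, Q moves away from K toward the side with fewer gas moles, so the system shifts toward the side with more gas moles — to the left.
All effects act in the same direction — net shift to the left.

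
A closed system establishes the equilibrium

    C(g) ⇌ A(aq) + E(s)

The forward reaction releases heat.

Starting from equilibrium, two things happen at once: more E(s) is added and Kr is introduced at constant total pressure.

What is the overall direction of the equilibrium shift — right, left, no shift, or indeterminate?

left

E is a pure solid; its activity is 1 regardless of amount, so Q is unaffected — no shift from this change.
Adding inert gas at constant total pressure expands the volume and lowers every reacting partial pressure. With Δn_gas = 0 − 1 = -1, Q moves away from K toward the side with fewer gas moles, so the system shifts toward the side with more gas moles — to the left.
Only the nonzero effect(s) matter; the net shift is to the left.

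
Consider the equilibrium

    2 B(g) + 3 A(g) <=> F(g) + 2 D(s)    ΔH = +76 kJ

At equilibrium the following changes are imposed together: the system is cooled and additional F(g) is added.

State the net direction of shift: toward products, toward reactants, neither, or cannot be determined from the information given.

The forward reaction is endothermic. Lowering T favours the exothermic direction — shift to the left.
Adding F (g), a product, drives the reaction to the left.
All effects act in the same direction — net shift to the left.

left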